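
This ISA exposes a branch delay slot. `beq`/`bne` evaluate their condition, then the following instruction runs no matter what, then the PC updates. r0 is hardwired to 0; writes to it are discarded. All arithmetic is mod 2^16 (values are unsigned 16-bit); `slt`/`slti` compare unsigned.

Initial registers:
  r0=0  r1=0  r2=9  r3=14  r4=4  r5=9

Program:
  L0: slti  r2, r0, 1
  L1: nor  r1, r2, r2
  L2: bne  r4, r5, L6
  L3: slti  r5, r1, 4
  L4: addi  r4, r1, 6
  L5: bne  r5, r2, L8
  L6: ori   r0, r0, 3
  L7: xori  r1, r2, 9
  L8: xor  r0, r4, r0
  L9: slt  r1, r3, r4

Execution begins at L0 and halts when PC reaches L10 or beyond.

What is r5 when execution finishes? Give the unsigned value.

#0 slti  r2, r0, 1 ; 0/0/1/14/4/9
#1 nor  r1, r2, r2 ; 0/65534/1/14/4/9
#2 bne  r4, r5, L6 ; 0/65534/1/14/4/9 ; →target
#3 slti  r5, r1, 4 ; 0/65534/1/14/4/0
#6 ori   r0, r0, 3 ; 0/65534/1/14/4/0
#7 xori  r1, r2, 9 ; 0/8/1/14/4/0
#8 xor  r0, r4, r0 ; 0/8/1/14/4/0
#9 slt  r1, r3, r4 ; 0/0/1/14/4/0

0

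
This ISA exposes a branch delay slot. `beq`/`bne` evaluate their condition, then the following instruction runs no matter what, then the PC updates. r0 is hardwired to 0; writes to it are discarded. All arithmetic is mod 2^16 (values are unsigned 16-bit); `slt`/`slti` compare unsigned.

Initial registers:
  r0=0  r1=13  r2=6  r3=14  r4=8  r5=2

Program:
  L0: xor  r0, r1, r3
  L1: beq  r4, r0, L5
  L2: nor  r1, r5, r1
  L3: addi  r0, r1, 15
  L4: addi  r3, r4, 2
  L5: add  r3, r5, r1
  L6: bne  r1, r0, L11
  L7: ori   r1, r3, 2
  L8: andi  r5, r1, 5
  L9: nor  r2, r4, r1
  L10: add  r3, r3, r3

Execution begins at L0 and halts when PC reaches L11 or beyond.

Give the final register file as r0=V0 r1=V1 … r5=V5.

r0=0 r1=65522 r2=6 r3=65522 r4=8 r5=2

  step pc=0: xor  r0, r1, r3  regs=(0,13,6,14,8,2)
  step pc=1: beq  r4, r0, L5  cond=F  regs=(0,13,6,14,8,2)
  step pc=2: nor  r1, r5, r1  regs=(0,65520,6,14,8,2)
  step pc=3: addi  r0, r1, 15  regs=(0,65520,6,14,8,2)
  step pc=4: addi  r3, r4, 2  regs=(0,65520,6,10,8,2)
  step pc=5: add  r3, r5, r1  regs=(0,65520,6,65522,8,2)
  step pc=6: bne  r1, r0, L11  cond=T  regs=(0,65520,6,65522,8,2)
  step pc=7: ori   r1, r3, 2  regs=(0,65522,6,65522,8,2)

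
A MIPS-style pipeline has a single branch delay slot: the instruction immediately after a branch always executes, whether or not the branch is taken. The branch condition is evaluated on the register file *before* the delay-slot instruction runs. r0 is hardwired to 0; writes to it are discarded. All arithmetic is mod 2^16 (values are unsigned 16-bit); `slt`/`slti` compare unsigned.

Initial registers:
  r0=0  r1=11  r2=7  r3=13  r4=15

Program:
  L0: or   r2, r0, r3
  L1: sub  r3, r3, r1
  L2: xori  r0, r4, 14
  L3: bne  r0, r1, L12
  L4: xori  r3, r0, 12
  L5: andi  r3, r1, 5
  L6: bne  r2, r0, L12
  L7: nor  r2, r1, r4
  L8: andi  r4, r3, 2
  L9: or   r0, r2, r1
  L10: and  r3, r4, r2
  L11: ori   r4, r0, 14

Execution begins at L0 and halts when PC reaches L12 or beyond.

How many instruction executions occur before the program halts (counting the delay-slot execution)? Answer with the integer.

  step pc=0: or   r2, r0, r3  regs=(0,11,13,13,15)
  step pc=1: sub  r3, r3, r1  regs=(0,11,13,2,15)
  step pc=2: xori  r0, r4, 14  regs=(0,11,13,2,15)
  step pc=3: bne  r0, r1, L12  cond=T  regs=(0,11,13,2,15)
  step pc=4: xori  r3, r0, 12  regs=(0,11,13,12,15)

5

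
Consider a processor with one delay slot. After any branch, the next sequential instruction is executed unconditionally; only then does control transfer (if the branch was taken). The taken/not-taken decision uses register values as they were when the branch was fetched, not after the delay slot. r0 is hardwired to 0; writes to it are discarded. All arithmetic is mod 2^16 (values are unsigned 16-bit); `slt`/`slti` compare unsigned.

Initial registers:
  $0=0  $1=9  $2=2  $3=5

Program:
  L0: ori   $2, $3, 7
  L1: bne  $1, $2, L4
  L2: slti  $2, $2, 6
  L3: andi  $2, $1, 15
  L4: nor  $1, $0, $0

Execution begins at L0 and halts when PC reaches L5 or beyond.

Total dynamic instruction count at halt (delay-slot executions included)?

[0] ori   $2, $3, 7  →  {$0:0, $1:9, $2:7, $3:5}
[1] bne  $1, $2, L4  →  {$0:0, $1:9, $2:7, $3:5}  ⟨branch taken⟩
[2] slti  $2, $2, 6  →  {$0:0, $1:9, $2:0, $3:5}
[4] nor  $1, $0, $0  →  {$0:0, $1:65535, $2:0, $3:5}

4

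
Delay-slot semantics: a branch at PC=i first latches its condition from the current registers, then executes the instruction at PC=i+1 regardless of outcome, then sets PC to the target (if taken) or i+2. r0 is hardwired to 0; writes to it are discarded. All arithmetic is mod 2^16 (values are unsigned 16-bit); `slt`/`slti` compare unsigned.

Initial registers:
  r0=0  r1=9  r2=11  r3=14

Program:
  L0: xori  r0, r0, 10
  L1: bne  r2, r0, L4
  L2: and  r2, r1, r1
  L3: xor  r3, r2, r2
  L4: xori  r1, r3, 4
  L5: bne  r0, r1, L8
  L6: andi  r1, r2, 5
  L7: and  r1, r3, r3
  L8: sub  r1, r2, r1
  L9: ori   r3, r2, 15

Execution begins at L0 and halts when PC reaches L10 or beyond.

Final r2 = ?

[0] xori  r0, r0, 10  →  {r0:0, r1:9, r2:11, r3:14}
[1] bne  r2, r0, L4  →  {r0:0, r1:9, r2:11, r3:14}  ⟨branch taken⟩
[2] and  r2, r1, r1  →  {r0:0, r1:9, r2:9, r3:14}
[4] xori  r1, r3, 4  →  {r0:0, r1:10, r2:9, r3:14}
[5] bne  r0, r1, L8  →  {r0:0, r1:10, r2:9, r3:14}  ⟨branch taken⟩
[6] andi  r1, r2, 5  →  {r0:0, r1:1, r2:9, r3:14}
[8] sub  r1, r2, r1  →  {r0:0, r1:8, r2:9, r3:14}
[9] ori   r3, r2, 15  →  {r0:0, r1:8, r2:9, r3:15}

9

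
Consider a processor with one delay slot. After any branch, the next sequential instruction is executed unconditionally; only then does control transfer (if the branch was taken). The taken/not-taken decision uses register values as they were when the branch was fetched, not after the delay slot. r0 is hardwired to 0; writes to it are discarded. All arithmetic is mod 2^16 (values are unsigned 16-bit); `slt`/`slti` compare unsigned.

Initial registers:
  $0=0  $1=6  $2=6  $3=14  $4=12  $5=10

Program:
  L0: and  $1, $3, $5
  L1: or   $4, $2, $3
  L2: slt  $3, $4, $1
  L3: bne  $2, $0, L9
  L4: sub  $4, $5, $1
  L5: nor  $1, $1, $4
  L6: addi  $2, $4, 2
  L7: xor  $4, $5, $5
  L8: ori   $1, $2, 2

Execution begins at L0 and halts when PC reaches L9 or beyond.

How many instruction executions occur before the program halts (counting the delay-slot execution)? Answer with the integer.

[0] and  $1, $3, $5  →  {$0:0, $1:10, $2:6, $3:14, $4:12, $5:10}
[1] or   $4, $2, $3  →  {$0:0, $1:10, $2:6, $3:14, $4:14, $5:10}
[2] slt  $3, $4, $1  →  {$0:0, $1:10, $2:6, $3:0, $4:14, $5:10}
[3] bne  $2, $0, L9  →  {$0:0, $1:10, $2:6, $3:0, $4:14, $5:10}  ⟨branch taken⟩
[4] sub  $4, $5, $1  →  {$0:0, $1:10, $2:6, $3:0, $4:0, $5:10}

5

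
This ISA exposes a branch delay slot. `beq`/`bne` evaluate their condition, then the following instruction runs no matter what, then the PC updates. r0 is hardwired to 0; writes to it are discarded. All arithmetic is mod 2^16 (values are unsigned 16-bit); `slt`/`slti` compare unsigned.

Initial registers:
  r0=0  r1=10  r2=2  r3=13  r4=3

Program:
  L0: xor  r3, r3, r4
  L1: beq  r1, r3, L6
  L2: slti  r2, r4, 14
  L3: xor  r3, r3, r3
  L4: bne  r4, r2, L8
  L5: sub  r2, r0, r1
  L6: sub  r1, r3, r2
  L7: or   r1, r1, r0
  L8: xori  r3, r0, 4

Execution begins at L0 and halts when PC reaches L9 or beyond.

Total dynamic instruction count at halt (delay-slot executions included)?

7

[0] xor  r3, r3, r4  →  {r0:0, r1:10, r2:2, r3:14, r4:3}
[1] beq  r1, r3, L6  →  {r0:0, r1:10, r2:2, r3:14, r4:3}  ⟨branch fallthrough⟩
[2] slti  r2, r4, 14  →  {r0:0, r1:10, r2:1, r3:14, r4:3}
[3] xor  r3, r3, r3  →  {r0:0, r1:10, r2:1, r3:0, r4:3}
[4] bne  r4, r2, L8  →  {r0:0, r1:10, r2:1, r3:0, r4:3}  ⟨branch taken⟩
[5] sub  r2, r0, r1  →  {r0:0, r1:10, r2:65526, r3:0, r4:3}
[8] xori  r3, r0, 4  →  {r0:0, r1:10, r2:65526, r3:4, r4:3}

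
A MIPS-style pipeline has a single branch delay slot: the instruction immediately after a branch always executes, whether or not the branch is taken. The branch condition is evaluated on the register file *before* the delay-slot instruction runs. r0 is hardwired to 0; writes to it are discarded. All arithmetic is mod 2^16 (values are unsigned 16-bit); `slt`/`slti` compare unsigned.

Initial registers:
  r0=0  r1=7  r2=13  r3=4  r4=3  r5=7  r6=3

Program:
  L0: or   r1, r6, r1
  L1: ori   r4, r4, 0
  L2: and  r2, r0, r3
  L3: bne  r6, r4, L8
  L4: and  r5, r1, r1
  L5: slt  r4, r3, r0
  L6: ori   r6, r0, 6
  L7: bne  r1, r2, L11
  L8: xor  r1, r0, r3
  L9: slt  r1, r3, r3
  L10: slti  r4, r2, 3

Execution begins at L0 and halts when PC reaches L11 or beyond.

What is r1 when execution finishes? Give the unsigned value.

4

  step pc=0: or   r1, r6, r1  regs=(0,7,13,4,3,7,3)
  step pc=1: ori   r4, r4, 0  regs=(0,7,13,4,3,7,3)
  step pc=2: and  r2, r0, r3  regs=(0,7,0,4,3,7,3)
  step pc=3: bne  r6, r4, L8  cond=F  regs=(0,7,0,4,3,7,3)
  step pc=4: and  r5, r1, r1  regs=(0,7,0,4,3,7,3)
  step pc=5: slt  r4, r3, r0  regs=(0,7,0,4,0,7,3)
  step pc=6: ori   r6, r0, 6  regs=(0,7,0,4,0,7,6)
  step pc=7: bne  r1, r2, L11  cond=T  regs=(0,7,0,4,0,7,6)
  step pc=8: xor  r1, r0, r3  regs=(0,4,0,4,0,7,6)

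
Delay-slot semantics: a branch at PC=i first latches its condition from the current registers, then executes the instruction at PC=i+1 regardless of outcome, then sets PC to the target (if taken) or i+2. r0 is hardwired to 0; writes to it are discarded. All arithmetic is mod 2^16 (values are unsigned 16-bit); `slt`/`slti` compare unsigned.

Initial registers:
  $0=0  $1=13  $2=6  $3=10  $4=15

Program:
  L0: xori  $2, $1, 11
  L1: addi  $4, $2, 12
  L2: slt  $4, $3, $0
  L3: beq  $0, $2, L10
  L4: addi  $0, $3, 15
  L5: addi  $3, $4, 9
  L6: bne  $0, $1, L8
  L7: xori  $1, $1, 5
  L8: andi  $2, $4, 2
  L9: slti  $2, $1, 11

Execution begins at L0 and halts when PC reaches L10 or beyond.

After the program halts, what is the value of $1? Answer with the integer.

PC=0  xori  $2, $1, 11       | $0=0 $1=13 $2=6 $3=10 $4=15
PC=1  addi  $4, $2, 12       | $0=0 $1=13 $2=6 $3=10 $4=18
PC=2  slt  $4, $3, $0        | $0=0 $1=13 $2=6 $3=10 $4=0
PC=3  beq  $0, $2, L10       | $0=0 $1=13 $2=6 $3=10 $4=0  [not taken]
PC=4  addi  $0, $3, 15       | $0=0 $1=13 $2=6 $3=10 $4=0
PC=5  addi  $3, $4, 9        | $0=0 $1=13 $2=6 $3=9 $4=0
PC=6  bne  $0, $1, L8        | $0=0 $1=13 $2=6 $3=9 $4=0  [TAKEN]
PC=7  xori  $1, $1, 5        | $0=0 $1=8 $2=6 $3=9 $4=0
PC=8  andi  $2, $4, 2        | $0=0 $1=8 $2=0 $3=9 $4=0
PC=9  slti  $2, $1, 11       | $0=0 $1=8 $2=1 $3=9 $4=0

8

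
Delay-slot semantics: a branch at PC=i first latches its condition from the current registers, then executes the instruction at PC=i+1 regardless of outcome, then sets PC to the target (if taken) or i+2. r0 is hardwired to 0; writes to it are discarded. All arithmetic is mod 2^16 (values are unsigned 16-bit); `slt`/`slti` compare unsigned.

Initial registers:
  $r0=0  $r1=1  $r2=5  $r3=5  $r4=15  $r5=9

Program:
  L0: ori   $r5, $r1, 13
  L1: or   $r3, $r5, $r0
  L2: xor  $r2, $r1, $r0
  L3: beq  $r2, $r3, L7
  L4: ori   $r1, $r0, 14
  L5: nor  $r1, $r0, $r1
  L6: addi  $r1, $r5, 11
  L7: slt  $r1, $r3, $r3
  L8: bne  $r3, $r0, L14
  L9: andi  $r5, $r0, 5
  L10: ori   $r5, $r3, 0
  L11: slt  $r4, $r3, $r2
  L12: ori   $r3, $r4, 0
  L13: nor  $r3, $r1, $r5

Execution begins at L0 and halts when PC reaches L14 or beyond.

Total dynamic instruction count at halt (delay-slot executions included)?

PC=0  ori   $r5, $r1, 13     | $r0=0 $r1=1 $r2=5 $r3=5 $r4=15 $r5=13
PC=1  or   $r3, $r5, $r0     | $r0=0 $r1=1 $r2=5 $r3=13 $r4=15 $r5=13
PC=2  xor  $r2, $r1, $r0     | $r0=0 $r1=1 $r2=1 $r3=13 $r4=15 $r5=13
PC=3  beq  $r2, $r3, L7      | $r0=0 $r1=1 $r2=1 $r3=13 $r4=15 $r5=13  [not taken]
PC=4  ori   $r1, $r0, 14     | $r0=0 $r1=14 $r2=1 $r3=13 $r4=15 $r5=13
PC=5  nor  $r1, $r0, $r1     | $r0=0 $r1=65521 $r2=1 $r3=13 $r4=15 $r5=13
PC=6  addi  $r1, $r5, 11     | $r0=0 $r1=24 $r2=1 $r3=13 $r4=15 $r5=13
PC=7  slt  $r1, $r3, $r3     | $r0=0 $r1=0 $r2=1 $r3=13 $r4=15 $r5=13
PC=8  bne  $r3, $r0, L14     | $r0=0 $r1=0 $r2=1 $r3=13 $r4=15 $r5=13  [TAKEN]
PC=9  andi  $r5, $r0, 5      | $r0=0 $r1=0 $r2=1 $r3=13 $r4=15 $r5=0

10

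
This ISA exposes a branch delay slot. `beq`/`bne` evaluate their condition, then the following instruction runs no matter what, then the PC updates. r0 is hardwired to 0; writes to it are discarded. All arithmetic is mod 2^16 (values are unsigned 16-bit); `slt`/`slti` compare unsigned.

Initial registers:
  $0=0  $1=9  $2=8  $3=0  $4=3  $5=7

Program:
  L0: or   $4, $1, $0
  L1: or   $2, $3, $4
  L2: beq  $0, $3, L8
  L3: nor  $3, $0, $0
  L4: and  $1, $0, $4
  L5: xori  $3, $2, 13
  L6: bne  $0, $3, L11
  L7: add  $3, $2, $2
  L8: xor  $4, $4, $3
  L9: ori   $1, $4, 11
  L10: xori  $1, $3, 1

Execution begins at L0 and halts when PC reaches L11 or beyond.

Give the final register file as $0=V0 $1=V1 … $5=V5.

$0=0 $1=65534 $2=9 $3=65535 $4=65526 $5=7

PC=0  or   $4, $1, $0        | $0=0 $1=9 $2=8 $3=0 $4=9 $5=7
PC=1  or   $2, $3, $4        | $0=0 $1=9 $2=9 $3=0 $4=9 $5=7
PC=2  beq  $0, $3, L8        | $0=0 $1=9 $2=9 $3=0 $4=9 $5=7  [TAKEN]
PC=3  nor  $3, $0, $0        | $0=0 $1=9 $2=9 $3=65535 $4=9 $5=7
PC=8  xor  $4, $4, $3        | $0=0 $1=9 $2=9 $3=65535 $4=65526 $5=7
PC=9  ori   $1, $4, 11       | $0=0 $1=65535 $2=9 $3=65535 $4=65526 $5=7
PC=10 xori  $1, $3, 1        | $0=0 $1=65534 $2=9 $3=65535 $4=65526 $5=7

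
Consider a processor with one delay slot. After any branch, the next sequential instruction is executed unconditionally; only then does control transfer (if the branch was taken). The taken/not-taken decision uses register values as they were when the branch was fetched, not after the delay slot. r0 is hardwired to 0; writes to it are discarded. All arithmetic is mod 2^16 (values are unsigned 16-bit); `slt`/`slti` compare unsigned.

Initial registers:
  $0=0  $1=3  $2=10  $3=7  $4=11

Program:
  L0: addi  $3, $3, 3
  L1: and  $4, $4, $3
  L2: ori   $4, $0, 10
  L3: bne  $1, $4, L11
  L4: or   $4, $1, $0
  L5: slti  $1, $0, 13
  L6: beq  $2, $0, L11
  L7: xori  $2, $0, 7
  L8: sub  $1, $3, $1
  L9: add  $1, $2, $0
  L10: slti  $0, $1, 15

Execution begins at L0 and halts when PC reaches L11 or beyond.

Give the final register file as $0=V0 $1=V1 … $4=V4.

PC=0  addi  $3, $3, 3        | $0=0 $1=3 $2=10 $3=10 $4=11
PC=1  and  $4, $4, $3        | $0=0 $1=3 $2=10 $3=10 $4=10
PC=2  ori   $4, $0, 10       | $0=0 $1=3 $2=10 $3=10 $4=10
PC=3  bne  $1, $4, L11       | $0=0 $1=3 $2=10 $3=10 $4=10  [TAKEN]
PC=4  or   $4, $1, $0        | $0=0 $1=3 $2=10 $3=10 $4=3

$0=0 $1=3 $2=10 $3=10 $4=3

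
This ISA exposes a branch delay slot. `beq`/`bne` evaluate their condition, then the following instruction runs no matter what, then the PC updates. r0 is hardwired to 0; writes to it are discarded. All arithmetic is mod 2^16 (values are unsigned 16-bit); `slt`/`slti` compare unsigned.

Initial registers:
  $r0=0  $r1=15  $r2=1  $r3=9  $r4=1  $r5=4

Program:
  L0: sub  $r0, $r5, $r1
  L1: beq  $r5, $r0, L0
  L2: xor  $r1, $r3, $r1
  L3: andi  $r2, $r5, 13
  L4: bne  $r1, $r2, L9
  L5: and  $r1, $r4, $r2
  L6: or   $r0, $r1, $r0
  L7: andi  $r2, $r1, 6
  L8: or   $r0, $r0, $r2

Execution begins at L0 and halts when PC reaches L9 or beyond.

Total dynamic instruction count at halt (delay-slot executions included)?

PC=0  sub  $r0, $r5, $r1     | $r0=0 $r1=15 $r2=1 $r3=9 $r4=1 $r5=4
PC=1  beq  $r5, $r0, L0      | $r0=0 $r1=15 $r2=1 $r3=9 $r4=1 $r5=4  [not taken]
PC=2  xor  $r1, $r3, $r1     | $r0=0 $r1=6 $r2=1 $r3=9 $r4=1 $r5=4
PC=3  andi  $r2, $r5, 13     | $r0=0 $r1=6 $r2=4 $r3=9 $r4=1 $r5=4
PC=4  bne  $r1, $r2, L9      | $r0=0 $r1=6 $r2=4 $r3=9 $r4=1 $r5=4  [TAKEN]
PC=5  and  $r1, $r4, $r2     | $r0=0 $r1=0 $r2=4 $r3=9 $r4=1 $r5=4

6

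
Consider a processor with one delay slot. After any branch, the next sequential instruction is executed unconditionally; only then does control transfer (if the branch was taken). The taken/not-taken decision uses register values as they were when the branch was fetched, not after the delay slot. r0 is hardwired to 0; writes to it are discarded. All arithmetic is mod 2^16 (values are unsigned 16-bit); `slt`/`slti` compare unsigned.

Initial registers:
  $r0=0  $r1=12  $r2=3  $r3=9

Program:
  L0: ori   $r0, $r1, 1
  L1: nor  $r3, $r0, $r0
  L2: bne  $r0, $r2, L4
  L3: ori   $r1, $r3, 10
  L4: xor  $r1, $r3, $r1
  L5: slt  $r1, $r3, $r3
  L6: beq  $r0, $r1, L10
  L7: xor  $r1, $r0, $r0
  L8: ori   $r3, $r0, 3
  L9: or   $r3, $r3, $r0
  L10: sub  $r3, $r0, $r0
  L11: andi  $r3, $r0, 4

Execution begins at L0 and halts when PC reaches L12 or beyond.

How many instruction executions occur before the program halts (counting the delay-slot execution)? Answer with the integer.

[0] ori   $r0, $r1, 1  →  {$r0:0, $r1:12, $r2:3, $r3:9}
[1] nor  $r3, $r0, $r0  →  {$r0:0, $r1:12, $r2:3, $r3:65535}
[2] bne  $r0, $r2, L4  →  {$r0:0, $r1:12, $r2:3, $r3:65535}  ⟨branch taken⟩
[3] ori   $r1, $r3, 10  →  {$r0:0, $r1:65535, $r2:3, $r3:65535}
[4] xor  $r1, $r3, $r1  →  {$r0:0, $r1:0, $r2:3, $r3:65535}
[5] slt  $r1, $r3, $r3  →  {$r0:0, $r1:0, $r2:3, $r3:65535}
[6] beq  $r0, $r1, L10  →  {$r0:0, $r1:0, $r2:3, $r3:65535}  ⟨branch taken⟩
[7] xor  $r1, $r0, $r0  →  {$r0:0, $r1:0, $r2:3, $r3:65535}
[10] sub  $r3, $r0, $r0  →  {$r0:0, $r1:0, $r2:3, $r3:0}
[11] andi  $r3, $r0, 4  →  {$r0:0, $r1:0, $r2:3, $r3:0}

10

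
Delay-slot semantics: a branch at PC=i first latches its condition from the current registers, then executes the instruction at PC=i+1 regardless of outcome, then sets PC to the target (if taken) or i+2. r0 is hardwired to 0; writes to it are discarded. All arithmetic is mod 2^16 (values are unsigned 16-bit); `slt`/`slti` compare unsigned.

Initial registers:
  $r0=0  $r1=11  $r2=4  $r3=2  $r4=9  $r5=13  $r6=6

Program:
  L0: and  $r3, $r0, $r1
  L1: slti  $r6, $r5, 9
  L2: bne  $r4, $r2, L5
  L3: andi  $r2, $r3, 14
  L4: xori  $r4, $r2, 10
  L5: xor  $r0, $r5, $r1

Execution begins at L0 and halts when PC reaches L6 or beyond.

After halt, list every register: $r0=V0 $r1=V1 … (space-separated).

[0] and  $r3, $r0, $r1  →  {$r0:0, $r1:11, $r2:4, $r3:0, $r4:9, $r5:13, $r6:6}
[1] slti  $r6, $r5, 9  →  {$r0:0, $r1:11, $r2:4, $r3:0, $r4:9, $r5:13, $r6:0}
[2] bne  $r4, $r2, L5  →  {$r0:0, $r1:11, $r2:4, $r3:0, $r4:9, $r5:13, $r6:0}  ⟨branch taken⟩
[3] andi  $r2, $r3, 14  →  {$r0:0, $r1:11, $r2:0, $r3:0, $r4:9, $r5:13, $r6:0}
[5] xor  $r0, $r5, $r1  →  {$r0:0, $r1:11, $r2:0, $r3:0, $r4:9, $r5:13, $r6:0}

$r0=0 $r1=11 $r2=0 $r3=0 $r4=9 $r5=13 $r6=0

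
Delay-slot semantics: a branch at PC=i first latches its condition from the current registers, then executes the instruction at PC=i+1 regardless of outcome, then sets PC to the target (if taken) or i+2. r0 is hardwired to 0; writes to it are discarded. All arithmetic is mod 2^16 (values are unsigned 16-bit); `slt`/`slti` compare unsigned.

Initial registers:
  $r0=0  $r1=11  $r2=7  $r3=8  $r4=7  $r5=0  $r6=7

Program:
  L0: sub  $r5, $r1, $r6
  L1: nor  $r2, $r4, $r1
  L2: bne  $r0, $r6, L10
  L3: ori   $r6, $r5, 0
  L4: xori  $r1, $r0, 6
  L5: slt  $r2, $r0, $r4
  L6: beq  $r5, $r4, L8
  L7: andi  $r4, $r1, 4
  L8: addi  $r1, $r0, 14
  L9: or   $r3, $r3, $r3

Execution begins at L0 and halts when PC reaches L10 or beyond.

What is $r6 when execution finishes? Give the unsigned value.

4

  step pc=0: sub  $r5, $r1, $r6  regs=(0,11,7,8,7,4,7)
  step pc=1: nor  $r2, $r4, $r1  regs=(0,11,65520,8,7,4,7)
  step pc=2: bne  $r0, $r6, L10  cond=T  regs=(0,11,65520,8,7,4,7)
  step pc=3: ori   $r6, $r5, 0  regs=(0,11,65520,8,7,4,4)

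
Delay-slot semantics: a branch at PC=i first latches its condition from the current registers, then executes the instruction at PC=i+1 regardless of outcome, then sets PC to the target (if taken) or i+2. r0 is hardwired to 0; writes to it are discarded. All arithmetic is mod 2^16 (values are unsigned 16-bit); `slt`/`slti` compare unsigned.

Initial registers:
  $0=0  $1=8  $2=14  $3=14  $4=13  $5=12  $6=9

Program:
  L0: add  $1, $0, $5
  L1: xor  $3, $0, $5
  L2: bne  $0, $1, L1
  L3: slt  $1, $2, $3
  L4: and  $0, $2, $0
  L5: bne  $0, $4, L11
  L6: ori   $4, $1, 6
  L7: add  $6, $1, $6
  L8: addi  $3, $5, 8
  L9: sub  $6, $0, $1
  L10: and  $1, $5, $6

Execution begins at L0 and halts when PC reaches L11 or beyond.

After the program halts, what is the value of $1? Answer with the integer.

  step pc=0: add  $1, $0, $5  regs=(0,12,14,14,13,12,9)
  step pc=1: xor  $3, $0, $5  regs=(0,12,14,12,13,12,9)
  step pc=2: bne  $0, $1, L1  cond=T  regs=(0,12,14,12,13,12,9)
  step pc=3: slt  $1, $2, $3  regs=(0,0,14,12,13,12,9)
  step pc=1: xor  $3, $0, $5  regs=(0,0,14,12,13,12,9)
  step pc=2: bne  $0, $1, L1  cond=F  regs=(0,0,14,12,13,12,9)
  step pc=3: slt  $1, $2, $3  regs=(0,0,14,12,13,12,9)
  step pc=4: and  $0, $2, $0  regs=(0,0,14,12,13,12,9)
  step pc=5: bne  $0, $4, L11  cond=T  regs=(0,0,14,12,13,12,9)
  step pc=6: ori   $4, $1, 6  regs=(0,0,14,12,6,12,9)

0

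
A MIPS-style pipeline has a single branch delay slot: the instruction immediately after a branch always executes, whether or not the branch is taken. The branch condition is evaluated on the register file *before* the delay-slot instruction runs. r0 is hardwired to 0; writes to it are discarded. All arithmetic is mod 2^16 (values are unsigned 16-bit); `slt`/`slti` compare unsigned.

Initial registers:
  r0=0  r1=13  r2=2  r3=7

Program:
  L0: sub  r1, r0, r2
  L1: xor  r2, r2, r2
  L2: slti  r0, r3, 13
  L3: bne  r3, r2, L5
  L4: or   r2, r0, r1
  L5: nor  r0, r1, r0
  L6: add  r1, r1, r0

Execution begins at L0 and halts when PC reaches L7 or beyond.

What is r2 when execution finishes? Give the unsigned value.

#0 sub  r1, r0, r2 ; 0/65534/2/7
#1 xor  r2, r2, r2 ; 0/65534/0/7
#2 slti  r0, r3, 13 ; 0/65534/0/7
#3 bne  r3, r2, L5 ; 0/65534/0/7 ; →target
#4 or   r2, r0, r1 ; 0/65534/65534/7
#5 nor  r0, r1, r0 ; 0/65534/65534/7
#6 add  r1, r1, r0 ; 0/65534/65534/7

65534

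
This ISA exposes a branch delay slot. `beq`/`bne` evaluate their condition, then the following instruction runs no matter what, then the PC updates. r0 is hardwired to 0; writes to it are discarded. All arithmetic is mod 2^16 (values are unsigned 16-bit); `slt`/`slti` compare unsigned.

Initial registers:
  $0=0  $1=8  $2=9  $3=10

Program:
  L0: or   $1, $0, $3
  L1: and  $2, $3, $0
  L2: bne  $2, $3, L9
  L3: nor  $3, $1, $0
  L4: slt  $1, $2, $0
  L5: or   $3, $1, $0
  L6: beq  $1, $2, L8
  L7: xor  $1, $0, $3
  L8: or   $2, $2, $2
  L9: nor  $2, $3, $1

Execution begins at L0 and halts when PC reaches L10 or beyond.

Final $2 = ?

  step pc=0: or   $1, $0, $3  regs=(0,10,9,10)
  step pc=1: and  $2, $3, $0  regs=(0,10,0,10)
  step pc=2: bne  $2, $3, L9  cond=T  regs=(0,10,0,10)
  step pc=3: nor  $3, $1, $0  regs=(0,10,0,65525)
  step pc=9: nor  $2, $3, $1  regs=(0,10,0,65525)

0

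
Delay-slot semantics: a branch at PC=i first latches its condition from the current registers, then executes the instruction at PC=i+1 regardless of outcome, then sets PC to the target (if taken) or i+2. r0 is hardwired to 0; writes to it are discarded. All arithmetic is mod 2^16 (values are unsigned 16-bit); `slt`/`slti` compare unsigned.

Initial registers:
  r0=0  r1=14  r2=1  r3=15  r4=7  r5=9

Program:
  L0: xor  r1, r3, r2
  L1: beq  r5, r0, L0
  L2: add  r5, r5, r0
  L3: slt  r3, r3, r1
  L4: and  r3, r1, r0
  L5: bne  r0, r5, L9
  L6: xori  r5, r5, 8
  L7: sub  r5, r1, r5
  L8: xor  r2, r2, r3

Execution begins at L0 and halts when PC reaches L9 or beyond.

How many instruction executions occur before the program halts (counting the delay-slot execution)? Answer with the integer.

  step pc=0: xor  r1, r3, r2  regs=(0,14,1,15,7,9)
  step pc=1: beq  r5, r0, L0  cond=F  regs=(0,14,1,15,7,9)
  step pc=2: add  r5, r5, r0  regs=(0,14,1,15,7,9)
  step pc=3: slt  r3, r3, r1  regs=(0,14,1,0,7,9)
  step pc=4: and  r3, r1, r0  regs=(0,14,1,0,7,9)
  step pc=5: bne  r0, r5, L9  cond=T  regs=(0,14,1,0,7,9)
  step pc=6: xori  r5, r5, 8  regs=(0,14,1,0,7,1)

7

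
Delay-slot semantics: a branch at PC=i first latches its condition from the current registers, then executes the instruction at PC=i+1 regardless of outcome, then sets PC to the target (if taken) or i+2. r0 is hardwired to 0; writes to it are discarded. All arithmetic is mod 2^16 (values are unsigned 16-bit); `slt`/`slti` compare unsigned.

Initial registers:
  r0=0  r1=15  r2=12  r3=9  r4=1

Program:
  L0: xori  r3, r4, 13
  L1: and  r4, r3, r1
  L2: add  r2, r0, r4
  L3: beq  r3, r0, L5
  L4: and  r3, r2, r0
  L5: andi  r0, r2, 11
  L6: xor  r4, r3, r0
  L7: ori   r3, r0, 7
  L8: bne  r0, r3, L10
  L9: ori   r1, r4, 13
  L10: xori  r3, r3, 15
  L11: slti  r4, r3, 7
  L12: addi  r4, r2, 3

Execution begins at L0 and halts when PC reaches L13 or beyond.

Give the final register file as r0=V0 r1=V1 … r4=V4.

[0] xori  r3, r4, 13  →  {r0:0, r1:15, r2:12, r3:12, r4:1}
[1] and  r4, r3, r1  →  {r0:0, r1:15, r2:12, r3:12, r4:12}
[2] add  r2, r0, r4  →  {r0:0, r1:15, r2:12, r3:12, r4:12}
[3] beq  r3, r0, L5  →  {r0:0, r1:15, r2:12, r3:12, r4:12}  ⟨branch fallthrough⟩
[4] and  r3, r2, r0  →  {r0:0, r1:15, r2:12, r3:0, r4:12}
[5] andi  r0, r2, 11  →  {r0:0, r1:15, r2:12, r3:0, r4:12}
[6] xor  r4, r3, r0  →  {r0:0, r1:15, r2:12, r3:0, r4:0}
[7] ori   r3, r0, 7  →  {r0:0, r1:15, r2:12, r3:7, r4:0}
[8] bne  r0, r3, L10  →  {r0:0, r1:15, r2:12, r3:7, r4:0}  ⟨branch taken⟩
[9] ori   r1, r4, 13  →  {r0:0, r1:13, r2:12, r3:7, r4:0}
[10] xori  r3, r3, 15  →  {r0:0, r1:13, r2:12, r3:8, r4:0}
[11] slti  r4, r3, 7  →  {r0:0, r1:13, r2:12, r3:8, r4:0}
[12] addi  r4, r2, 3  →  {r0:0, r1:13, r2:12, r3:8, r4:15}

r0=0 r1=13 r2=12 r3=8 r4=15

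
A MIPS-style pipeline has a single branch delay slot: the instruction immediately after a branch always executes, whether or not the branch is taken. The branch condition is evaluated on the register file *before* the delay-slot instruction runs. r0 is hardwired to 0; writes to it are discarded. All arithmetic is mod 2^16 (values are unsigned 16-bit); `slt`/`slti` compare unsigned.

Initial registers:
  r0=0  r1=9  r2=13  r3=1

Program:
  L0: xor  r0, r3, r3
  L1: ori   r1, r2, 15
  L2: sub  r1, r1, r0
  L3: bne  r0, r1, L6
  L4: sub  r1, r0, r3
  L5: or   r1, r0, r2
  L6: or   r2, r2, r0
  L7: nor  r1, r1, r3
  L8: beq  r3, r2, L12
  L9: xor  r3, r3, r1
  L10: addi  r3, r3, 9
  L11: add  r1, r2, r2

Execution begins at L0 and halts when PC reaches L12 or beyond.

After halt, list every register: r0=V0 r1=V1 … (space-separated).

r0=0 r1=26 r2=13 r3=10

PC=0  xor  r0, r3, r3        | r0=0 r1=9 r2=13 r3=1
PC=1  ori   r1, r2, 15       | r0=0 r1=15 r2=13 r3=1
PC=2  sub  r1, r1, r0        | r0=0 r1=15 r2=13 r3=1
PC=3  bne  r0, r1, L6        | r0=0 r1=15 r2=13 r3=1  [TAKEN]
PC=4  sub  r1, r0, r3        | r0=0 r1=65535 r2=13 r3=1
PC=6  or   r2, r2, r0        | r0=0 r1=65535 r2=13 r3=1
PC=7  nor  r1, r1, r3        | r0=0 r1=0 r2=13 r3=1
PC=8  beq  r3, r2, L12       | r0=0 r1=0 r2=13 r3=1  [not taken]
PC=9  xor  r3, r3, r1        | r0=0 r1=0 r2=13 r3=1
PC=10 addi  r3, r3, 9        | r0=0 r1=0 r2=13 r3=10
PC=11 add  r1, r2, r2        | r0=0 r1=26 r2=13 r3=10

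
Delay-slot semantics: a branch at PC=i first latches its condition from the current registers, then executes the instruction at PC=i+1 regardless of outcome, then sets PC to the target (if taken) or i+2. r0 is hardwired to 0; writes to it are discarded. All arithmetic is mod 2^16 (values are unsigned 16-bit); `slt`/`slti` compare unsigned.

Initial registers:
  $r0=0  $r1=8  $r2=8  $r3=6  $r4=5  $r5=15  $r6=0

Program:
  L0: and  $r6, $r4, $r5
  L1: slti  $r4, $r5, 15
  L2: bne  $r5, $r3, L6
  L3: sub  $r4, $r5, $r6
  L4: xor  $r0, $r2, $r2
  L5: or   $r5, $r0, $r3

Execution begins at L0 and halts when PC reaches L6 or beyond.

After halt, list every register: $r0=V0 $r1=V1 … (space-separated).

$r0=0 $r1=8 $r2=8 $r3=6 $r4=10 $r5=15 $r6=5

[0] and  $r6, $r4, $r5  →  {$r0:0, $r1:8, $r2:8, $r3:6, $r4:5, $r5:15, $r6:5}
[1] slti  $r4, $r5, 15  →  {$r0:0, $r1:8, $r2:8, $r3:6, $r4:0, $r5:15, $r6:5}
[2] bne  $r5, $r3, L6  →  {$r0:0, $r1:8, $r2:8, $r3:6, $r4:0, $r5:15, $r6:5}  ⟨branch taken⟩
[3] sub  $r4, $r5, $r6  →  {$r0:0, $r1:8, $r2:8, $r3:6, $r4:10, $r5:15, $r6:5}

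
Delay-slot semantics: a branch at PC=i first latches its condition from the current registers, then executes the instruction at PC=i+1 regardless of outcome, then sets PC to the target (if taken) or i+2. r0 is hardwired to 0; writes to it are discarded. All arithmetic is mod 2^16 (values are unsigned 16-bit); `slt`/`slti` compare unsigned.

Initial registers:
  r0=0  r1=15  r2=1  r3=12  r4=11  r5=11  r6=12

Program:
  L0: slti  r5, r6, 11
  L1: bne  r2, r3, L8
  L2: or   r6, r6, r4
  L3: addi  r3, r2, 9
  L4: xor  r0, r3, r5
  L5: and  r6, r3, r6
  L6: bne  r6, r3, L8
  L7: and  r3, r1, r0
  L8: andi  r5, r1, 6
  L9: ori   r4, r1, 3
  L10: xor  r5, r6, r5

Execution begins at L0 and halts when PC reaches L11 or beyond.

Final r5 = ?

[0] slti  r5, r6, 11  →  {r0:0, r1:15, r2:1, r3:12, r4:11, r5:0, r6:12}
[1] bne  r2, r3, L8  →  {r0:0, r1:15, r2:1, r3:12, r4:11, r5:0, r6:12}  ⟨branch taken⟩
[2] or   r6, r6, r4  →  {r0:0, r1:15, r2:1, r3:12, r4:11, r5:0, r6:15}
[8] andi  r5, r1, 6  →  {r0:0, r1:15, r2:1, r3:12, r4:11, r5:6, r6:15}
[9] ori   r4, r1, 3  →  {r0:0, r1:15, r2:1, r3:12, r4:15, r5:6, r6:15}
[10] xor  r5, r6, r5  →  {r0:0, r1:15, r2:1, r3:12, r4:15, r5:9, r6:15}

9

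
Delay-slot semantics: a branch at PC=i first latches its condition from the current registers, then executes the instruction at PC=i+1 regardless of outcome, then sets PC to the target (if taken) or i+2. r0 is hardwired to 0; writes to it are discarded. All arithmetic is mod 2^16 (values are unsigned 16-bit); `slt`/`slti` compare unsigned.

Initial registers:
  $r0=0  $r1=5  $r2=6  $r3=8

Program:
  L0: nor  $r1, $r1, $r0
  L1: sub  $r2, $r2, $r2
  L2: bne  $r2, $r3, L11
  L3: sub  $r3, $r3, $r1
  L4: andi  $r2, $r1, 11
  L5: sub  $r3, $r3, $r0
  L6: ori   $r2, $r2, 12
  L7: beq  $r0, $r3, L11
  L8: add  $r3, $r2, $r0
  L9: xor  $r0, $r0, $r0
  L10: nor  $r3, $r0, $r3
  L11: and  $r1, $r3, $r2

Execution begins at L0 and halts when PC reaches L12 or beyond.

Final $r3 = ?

[0] nor  $r1, $r1, $r0  →  {$r0:0, $r1:65530, $r2:6, $r3:8}
[1] sub  $r2, $r2, $r2  →  {$r0:0, $r1:65530, $r2:0, $r3:8}
[2] bne  $r2, $r3, L11  →  {$r0:0, $r1:65530, $r2:0, $r3:8}  ⟨branch taken⟩
[3] sub  $r3, $r3, $r1  →  {$r0:0, $r1:65530, $r2:0, $r3:14}
[11] and  $r1, $r3, $r2  →  {$r0:0, $r1:0, $r2:0, $r3:14}

14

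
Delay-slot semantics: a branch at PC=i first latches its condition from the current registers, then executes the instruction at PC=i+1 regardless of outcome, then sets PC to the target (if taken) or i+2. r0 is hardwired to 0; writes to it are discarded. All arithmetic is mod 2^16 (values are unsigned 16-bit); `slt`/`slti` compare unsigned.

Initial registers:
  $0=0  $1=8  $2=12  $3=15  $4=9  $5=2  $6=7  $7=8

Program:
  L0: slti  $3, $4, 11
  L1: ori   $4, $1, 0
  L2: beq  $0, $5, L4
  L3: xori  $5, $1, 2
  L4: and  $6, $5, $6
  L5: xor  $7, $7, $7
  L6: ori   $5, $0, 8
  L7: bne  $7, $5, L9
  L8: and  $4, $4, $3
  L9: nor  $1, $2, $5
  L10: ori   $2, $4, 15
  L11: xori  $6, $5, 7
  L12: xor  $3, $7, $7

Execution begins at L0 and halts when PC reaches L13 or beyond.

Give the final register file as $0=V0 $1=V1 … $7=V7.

[0] slti  $3, $4, 11  →  {$0:0, $1:8, $2:12, $3:1, $4:9, $5:2, $6:7, $7:8}
[1] ori   $4, $1, 0  →  {$0:0, $1:8, $2:12, $3:1, $4:8, $5:2, $6:7, $7:8}
[2] beq  $0, $5, L4  →  {$0:0, $1:8, $2:12, $3:1, $4:8, $5:2, $6:7, $7:8}  ⟨branch fallthrough⟩
[3] xori  $5, $1, 2  →  {$0:0, $1:8, $2:12, $3:1, $4:8, $5:10, $6:7, $7:8}
[4] and  $6, $5, $6  →  {$0:0, $1:8, $2:12, $3:1, $4:8, $5:10, $6:2, $7:8}
[5] xor  $7, $7, $7  →  {$0:0, $1:8, $2:12, $3:1, $4:8, $5:10, $6:2, $7:0}
[6] ori   $5, $0, 8  →  {$0:0, $1:8, $2:12, $3:1, $4:8, $5:8, $6:2, $7:0}
[7] bne  $7, $5, L9  →  {$0:0, $1:8, $2:12, $3:1, $4:8, $5:8, $6:2, $7:0}  ⟨branch taken⟩
[8] and  $4, $4, $3  →  {$0:0, $1:8, $2:12, $3:1, $4:0, $5:8, $6:2, $7:0}
[9] nor  $1, $2, $5  →  {$0:0, $1:65523, $2:12, $3:1, $4:0, $5:8, $6:2, $7:0}
[10] ori   $2, $4, 15  →  {$0:0, $1:65523, $2:15, $3:1, $4:0, $5:8, $6:2, $7:0}
[11] xori  $6, $5, 7  →  {$0:0, $1:65523, $2:15, $3:1, $4:0, $5:8, $6:15, $7:0}
[12] xor  $3, $7, $7  →  {$0:0, $1:65523, $2:15, $3:0, $4:0, $5:8, $6:15, $7:0}

$0=0 $1=65523 $2=15 $3=0 $4=0 $5=8 $6=15 $7=0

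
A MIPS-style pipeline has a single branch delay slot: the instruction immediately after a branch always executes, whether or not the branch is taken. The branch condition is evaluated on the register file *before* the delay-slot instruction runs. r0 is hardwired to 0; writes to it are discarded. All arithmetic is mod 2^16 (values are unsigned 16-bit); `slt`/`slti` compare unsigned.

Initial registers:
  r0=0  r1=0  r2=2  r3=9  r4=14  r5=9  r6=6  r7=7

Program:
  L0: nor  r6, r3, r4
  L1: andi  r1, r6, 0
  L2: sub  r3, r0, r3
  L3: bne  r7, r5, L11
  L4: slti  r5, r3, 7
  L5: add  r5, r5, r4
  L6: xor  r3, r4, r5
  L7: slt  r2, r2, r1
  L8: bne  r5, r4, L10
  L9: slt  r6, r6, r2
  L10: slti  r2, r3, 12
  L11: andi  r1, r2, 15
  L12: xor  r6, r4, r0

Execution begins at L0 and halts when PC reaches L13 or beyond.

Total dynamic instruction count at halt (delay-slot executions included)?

7

  step pc=0: nor  r6, r3, r4  regs=(0,0,2,9,14,9,65520,7)
  step pc=1: andi  r1, r6, 0  regs=(0,0,2,9,14,9,65520,7)
  step pc=2: sub  r3, r0, r3  regs=(0,0,2,65527,14,9,65520,7)
  step pc=3: bne  r7, r5, L11  cond=T  regs=(0,0,2,65527,14,9,65520,7)
  step pc=4: slti  r5, r3, 7  regs=(0,0,2,65527,14,0,65520,7)
  step pc=11: andi  r1, r2, 15  regs=(0,2,2,65527,14,0,65520,7)
  step pc=12: xor  r6, r4, r0  regs=(0,2,2,65527,14,0,14,7)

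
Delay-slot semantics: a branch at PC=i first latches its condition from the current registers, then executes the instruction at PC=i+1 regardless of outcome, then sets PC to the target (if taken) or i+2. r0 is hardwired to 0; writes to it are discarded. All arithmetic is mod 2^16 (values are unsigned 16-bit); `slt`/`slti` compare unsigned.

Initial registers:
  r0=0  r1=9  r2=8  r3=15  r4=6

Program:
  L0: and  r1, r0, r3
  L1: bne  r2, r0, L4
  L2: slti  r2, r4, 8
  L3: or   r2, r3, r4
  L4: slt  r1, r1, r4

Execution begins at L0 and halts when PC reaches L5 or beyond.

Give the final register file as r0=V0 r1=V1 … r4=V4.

r0=0 r1=1 r2=1 r3=15 r4=6

  step pc=0: and  r1, r0, r3  regs=(0,0,8,15,6)
  step pc=1: bne  r2, r0, L4  cond=T  regs=(0,0,8,15,6)
  step pc=2: slti  r2, r4, 8  regs=(0,0,1,15,6)
  step pc=4: slt  r1, r1, r4  regs=(0,1,1,15,6)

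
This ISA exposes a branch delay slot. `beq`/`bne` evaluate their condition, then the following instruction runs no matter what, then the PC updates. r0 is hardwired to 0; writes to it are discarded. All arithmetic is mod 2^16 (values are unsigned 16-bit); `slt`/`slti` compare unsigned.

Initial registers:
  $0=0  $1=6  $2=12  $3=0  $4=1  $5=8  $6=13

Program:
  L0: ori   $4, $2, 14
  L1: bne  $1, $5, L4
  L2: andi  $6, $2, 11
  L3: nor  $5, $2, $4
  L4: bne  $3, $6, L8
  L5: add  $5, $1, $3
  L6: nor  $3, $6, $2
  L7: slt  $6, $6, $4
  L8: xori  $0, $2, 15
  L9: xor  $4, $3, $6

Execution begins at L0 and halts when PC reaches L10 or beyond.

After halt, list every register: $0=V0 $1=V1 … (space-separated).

PC=0  ori   $4, $2, 14       | $0=0 $1=6 $2=12 $3=0 $4=14 $5=8 $6=13
PC=1  bne  $1, $5, L4        | $0=0 $1=6 $2=12 $3=0 $4=14 $5=8 $6=13  [TAKEN]
PC=2  andi  $6, $2, 11       | $0=0 $1=6 $2=12 $3=0 $4=14 $5=8 $6=8
PC=4  bne  $3, $6, L8        | $0=0 $1=6 $2=12 $3=0 $4=14 $5=8 $6=8  [TAKEN]
PC=5  add  $5, $1, $3        | $0=0 $1=6 $2=12 $3=0 $4=14 $5=6 $6=8
PC=8  xori  $0, $2, 15       | $0=0 $1=6 $2=12 $3=0 $4=14 $5=6 $6=8
PC=9  xor  $4, $3, $6        | $0=0 $1=6 $2=12 $3=0 $4=8 $5=6 $6=8

$0=0 $1=6 $2=12 $3=0 $4=8 $5=6 $6=8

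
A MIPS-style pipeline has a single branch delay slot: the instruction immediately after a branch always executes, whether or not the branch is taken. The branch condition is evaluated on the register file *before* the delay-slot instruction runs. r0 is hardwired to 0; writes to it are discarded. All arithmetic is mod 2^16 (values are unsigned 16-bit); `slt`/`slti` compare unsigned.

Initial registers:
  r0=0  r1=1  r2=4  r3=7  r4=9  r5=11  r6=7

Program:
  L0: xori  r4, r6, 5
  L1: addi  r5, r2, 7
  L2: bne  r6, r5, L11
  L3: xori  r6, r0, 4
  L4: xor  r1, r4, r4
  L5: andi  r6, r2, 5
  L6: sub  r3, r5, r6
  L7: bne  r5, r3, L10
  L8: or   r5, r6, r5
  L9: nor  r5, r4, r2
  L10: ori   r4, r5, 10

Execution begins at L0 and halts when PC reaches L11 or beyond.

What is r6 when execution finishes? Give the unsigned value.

4

#0 xori  r4, r6, 5 ; 0/1/4/7/2/11/7
#1 addi  r5, r2, 7 ; 0/1/4/7/2/11/7
#2 bne  r6, r5, L11 ; 0/1/4/7/2/11/7 ; →target
#3 xori  r6, r0, 4 ; 0/1/4/7/2/11/4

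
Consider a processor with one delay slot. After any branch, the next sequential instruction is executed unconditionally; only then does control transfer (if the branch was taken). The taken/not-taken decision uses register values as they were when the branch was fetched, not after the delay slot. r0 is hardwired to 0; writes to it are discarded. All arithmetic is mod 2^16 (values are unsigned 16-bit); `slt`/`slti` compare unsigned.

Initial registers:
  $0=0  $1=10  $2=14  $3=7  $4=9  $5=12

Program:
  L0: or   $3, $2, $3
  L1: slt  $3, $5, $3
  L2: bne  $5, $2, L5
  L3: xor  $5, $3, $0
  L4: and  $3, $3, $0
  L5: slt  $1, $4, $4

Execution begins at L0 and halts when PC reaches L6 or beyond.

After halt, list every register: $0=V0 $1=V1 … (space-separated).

$0=0 $1=0 $2=14 $3=1 $4=9 $5=1

[0] or   $3, $2, $3  →  {$0:0, $1:10, $2:14, $3:15, $4:9, $5:12}
[1] slt  $3, $5, $3  →  {$0:0, $1:10, $2:14, $3:1, $4:9, $5:12}
[2] bne  $5, $2, L5  →  {$0:0, $1:10, $2:14, $3:1, $4:9, $5:12}  ⟨branch taken⟩
[3] xor  $5, $3, $0  →  {$0:0, $1:10, $2:14, $3:1, $4:9, $5:1}
[5] slt  $1, $4, $4  →  {$0:0, $1:0, $2:14, $3:1, $4:9, $5:1}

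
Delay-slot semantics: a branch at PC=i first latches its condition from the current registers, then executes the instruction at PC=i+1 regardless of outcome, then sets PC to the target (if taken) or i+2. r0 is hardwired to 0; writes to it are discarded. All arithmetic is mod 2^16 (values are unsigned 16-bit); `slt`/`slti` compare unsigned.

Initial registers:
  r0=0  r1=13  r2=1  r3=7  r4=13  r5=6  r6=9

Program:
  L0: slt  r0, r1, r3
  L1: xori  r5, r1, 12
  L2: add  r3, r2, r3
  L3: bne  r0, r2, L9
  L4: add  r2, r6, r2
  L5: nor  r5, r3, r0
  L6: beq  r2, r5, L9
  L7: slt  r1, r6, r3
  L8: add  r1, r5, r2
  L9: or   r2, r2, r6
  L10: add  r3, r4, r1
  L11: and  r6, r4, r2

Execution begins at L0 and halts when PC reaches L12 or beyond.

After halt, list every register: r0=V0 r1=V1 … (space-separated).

r0=0 r1=13 r2=11 r3=26 r4=13 r5=1 r6=9

PC=0  slt  r0, r1, r3        | r0=0 r1=13 r2=1 r3=7 r4=13 r5=6 r6=9
PC=1  xori  r5, r1, 12       | r0=0 r1=13 r2=1 r3=7 r4=13 r5=1 r6=9
PC=2  add  r3, r2, r3        | r0=0 r1=13 r2=1 r3=8 r4=13 r5=1 r6=9
PC=3  bne  r0, r2, L9        | r0=0 r1=13 r2=1 r3=8 r4=13 r5=1 r6=9  [TAKEN]
PC=4  add  r2, r6, r2        | r0=0 r1=13 r2=10 r3=8 r4=13 r5=1 r6=9
PC=9  or   r2, r2, r6        | r0=0 r1=13 r2=11 r3=8 r4=13 r5=1 r6=9
PC=10 add  r3, r4, r1        | r0=0 r1=13 r2=11 r3=26 r4=13 r5=1 r6=9
PC=11 and  r6, r4, r2        | r0=0 r1=13 r2=11 r3=26 r4=13 r5=1 r6=9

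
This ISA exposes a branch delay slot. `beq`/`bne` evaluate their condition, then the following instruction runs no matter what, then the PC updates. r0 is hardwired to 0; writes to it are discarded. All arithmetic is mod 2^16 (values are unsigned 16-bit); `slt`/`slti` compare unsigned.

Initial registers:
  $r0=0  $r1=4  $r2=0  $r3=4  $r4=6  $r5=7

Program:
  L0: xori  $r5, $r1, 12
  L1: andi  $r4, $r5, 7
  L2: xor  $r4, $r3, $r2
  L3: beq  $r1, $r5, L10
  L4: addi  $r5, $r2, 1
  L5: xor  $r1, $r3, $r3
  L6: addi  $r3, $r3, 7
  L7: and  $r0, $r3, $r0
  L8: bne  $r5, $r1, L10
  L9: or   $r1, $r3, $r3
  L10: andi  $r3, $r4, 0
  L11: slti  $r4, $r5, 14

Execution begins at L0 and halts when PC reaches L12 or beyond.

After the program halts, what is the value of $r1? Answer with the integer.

PC=0  xori  $r5, $r1, 12     | $r0=0 $r1=4 $r2=0 $r3=4 $r4=6 $r5=8
PC=1  andi  $r4, $r5, 7      | $r0=0 $r1=4 $r2=0 $r3=4 $r4=0 $r5=8
PC=2  xor  $r4, $r3, $r2     | $r0=0 $r1=4 $r2=0 $r3=4 $r4=4 $r5=8
PC=3  beq  $r1, $r5, L10     | $r0=0 $r1=4 $r2=0 $r3=4 $r4=4 $r5=8  [not taken]
PC=4  addi  $r5, $r2, 1      | $r0=0 $r1=4 $r2=0 $r3=4 $r4=4 $r5=1
PC=5  xor  $r1, $r3, $r3     | $r0=0 $r1=0 $r2=0 $r3=4 $r4=4 $r5=1
PC=6  addi  $r3, $r3, 7      | $r0=0 $r1=0 $r2=0 $r3=11 $r4=4 $r5=1
PC=7  and  $r0, $r3, $r0     | $r0=0 $r1=0 $r2=0 $r3=11 $r4=4 $r5=1
PC=8  bne  $r5, $r1, L10     | $r0=0 $r1=0 $r2=0 $r3=11 $r4=4 $r5=1  [TAKEN]
PC=9  or   $r1, $r3, $r3     | $r0=0 $r1=11 $r2=0 $r3=11 $r4=4 $r5=1
PC=10 andi  $r3, $r4, 0      | $r0=0 $r1=11 $r2=0 $r3=0 $r4=4 $r5=1
PC=11 slti  $r4, $r5, 14     | $r0=0 $r1=11 $r2=0 $r3=0 $r4=1 $r5=1

11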